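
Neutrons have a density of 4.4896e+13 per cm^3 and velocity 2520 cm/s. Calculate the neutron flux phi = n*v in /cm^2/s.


phi = n * v
phi = 4.4896e+13 * 2520
phi = 1.1314e+17 /cm^2/s

1.1314e+17


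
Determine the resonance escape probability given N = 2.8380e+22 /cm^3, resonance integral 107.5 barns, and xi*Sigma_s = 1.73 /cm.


p = exp(-N * I * 1e-24 / (xi*Sigma_s))
p = exp(-2.8380e+22 * 107.5 * 1e-24 / 1.73)
p = 0.17144

0.17144


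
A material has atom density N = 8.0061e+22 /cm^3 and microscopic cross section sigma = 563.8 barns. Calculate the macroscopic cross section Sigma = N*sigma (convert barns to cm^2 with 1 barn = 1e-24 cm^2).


Sigma = N * sigma_barns * 1e-24
Sigma = 8.0061e+22 * 563.8 * 1e-24
Sigma = 45.138 /cm

45.138


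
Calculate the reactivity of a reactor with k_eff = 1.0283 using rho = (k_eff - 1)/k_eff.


rho = (k_eff - 1) / k_eff
rho = (1.0283 - 1) / 1.0283
rho = 0.027521

0.027521


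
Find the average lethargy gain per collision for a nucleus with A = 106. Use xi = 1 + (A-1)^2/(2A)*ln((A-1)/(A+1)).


xi = 1 + (A-1)^2/(2A) * ln((A-1)/(A+1))
xi = 1 + (106-1)^2/(2*106) * ln((106-1)/(106 +1))
xi = 0.018750

0.018750


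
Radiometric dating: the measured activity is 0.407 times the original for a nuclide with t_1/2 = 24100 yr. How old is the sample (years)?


lambda = ln(2) / t_half = ln(2) / 24100 = 2.876129e-05 /yr
t = -ln(A/A0) / lambda
t = -ln(0.407) / 2.876129e-05
t = 31255 yr

31255


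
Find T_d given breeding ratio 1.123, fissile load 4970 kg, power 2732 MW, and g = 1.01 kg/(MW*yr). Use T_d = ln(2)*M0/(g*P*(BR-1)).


Breeding gain G = BR - 1 = 1.123 - 1 = 0.123
Fissile production rate = g * P * G = 1.01 * 2732 * 0.123 = 339.39636 kg/yr
T_d = ln(2) * M0 / (g * P * G)
T_d = ln(2) * 4970 / 339.39636 = 10.150 yr

10.150


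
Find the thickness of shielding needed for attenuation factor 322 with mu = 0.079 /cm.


x = ln(factor) / mu
x = ln(322) / 0.079
x = 73.096 cm

73.096


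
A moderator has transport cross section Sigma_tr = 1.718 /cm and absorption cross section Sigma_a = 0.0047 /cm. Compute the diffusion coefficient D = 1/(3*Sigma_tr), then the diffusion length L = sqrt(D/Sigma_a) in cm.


D = 1 / (3 * Sigma_tr) = 1 / (3 * 1.718) = 0.1940241 cm
L = sqrt(D / Sigma_a)
L = sqrt(0.1940241 / 0.0047)
L = 6.4251 cm

6.4251


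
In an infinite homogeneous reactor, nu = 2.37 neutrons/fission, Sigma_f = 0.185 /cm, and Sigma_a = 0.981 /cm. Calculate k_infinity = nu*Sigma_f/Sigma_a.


k_inf = nu * Sigma_f / Sigma_a
k_inf = 2.37 * 0.185 / 0.981
k_inf = 0.44694

0.44694


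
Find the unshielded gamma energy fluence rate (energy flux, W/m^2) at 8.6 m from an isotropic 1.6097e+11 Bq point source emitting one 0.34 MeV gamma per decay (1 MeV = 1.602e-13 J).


psi = A * E * 1.602e-13 / (4*pi*r^2)
psi = 1.6097e+11 * 0.34 * 1.602e-13 / (4*pi*8.6^2)
psi = 9.4336e-06 W/m^2

9.4336e-06


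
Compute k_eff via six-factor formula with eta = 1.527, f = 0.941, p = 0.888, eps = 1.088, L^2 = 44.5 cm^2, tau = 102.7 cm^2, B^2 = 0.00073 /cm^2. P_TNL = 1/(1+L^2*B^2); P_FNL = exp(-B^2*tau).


k_inf = eta*f*p*eps = 1.527*0.941*0.888*1.088 = 1.388259
P_TNL = 1/(1 + L^2*B^2) = 1/(1 + 44.5*0.00073) = 0.9685371
P_FNL = exp(-B^2*tau) = exp(-0.00073*102.7) = 0.9277704
k_eff = k_inf * P_TNL * P_FNL = 1.388259 * 0.9685371 * 0.9277704
k_eff = 1.2475

1.2475


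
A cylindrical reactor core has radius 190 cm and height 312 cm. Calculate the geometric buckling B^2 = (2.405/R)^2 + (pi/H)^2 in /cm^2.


B^2 = (2.405/R)^2 + (pi/H)^2
B^2 = (2.405/190)^2 + (pi/312)^2
B^2 = 2.6161e-04 /cm^2

2.6161e-04


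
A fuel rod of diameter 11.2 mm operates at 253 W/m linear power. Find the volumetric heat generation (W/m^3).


r = D / 2 / 1000 = 11.2 / 2 / 1000 = 0.0056 m
q''' = q' / (pi * r^2)
q''' = 253 / (pi * 0.0056^2)
q''' = 2.5680e+06 W/m^3

2.5680e+06


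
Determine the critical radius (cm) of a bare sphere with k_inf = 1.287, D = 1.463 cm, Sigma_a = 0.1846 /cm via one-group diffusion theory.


L^2 = D / Sigma_a = 1.463 / 0.1846 = 7.925244 cm^2
B_m^2 = (k_inf - 1) / L^2 = (1.287 - 1) / 7.925244 = 0.03621340 /cm^2
For a bare sphere: B_g = pi/R, so R_c = pi / sqrt(B_m^2)
R_c = pi / sqrt(0.03621340) = 16.509 cm

16.509


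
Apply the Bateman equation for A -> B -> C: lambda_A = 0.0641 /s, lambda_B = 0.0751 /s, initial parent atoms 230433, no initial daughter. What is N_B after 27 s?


N_B(t) = lambda_A * N_A0 / (lambda_B - lambda_A) * [exp(-lambda_A*t) - exp(-lambda_B*t)]
exp(-0.0641*27) = 0.1771604; exp(-0.0751*27) = 0.1316379
N_B = 0.0641 * 230433 / (0.0751 - 0.0641) * (0.1771604 - 0.1316379)
N_B = 61127

61127


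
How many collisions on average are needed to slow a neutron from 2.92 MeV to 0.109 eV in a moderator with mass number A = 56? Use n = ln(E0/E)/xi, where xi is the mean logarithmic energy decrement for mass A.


xi = 1 + (A-1)^2/(2A)*ln((A-1)/(A+1)) = 0.03529286 (for A = 56)
n = ln(E0/E) / xi
n = ln(2.92e6 / 0.109) / 0.03529286
n = ln(2.678899e+07) / 0.03529286 = 484.62

484.62


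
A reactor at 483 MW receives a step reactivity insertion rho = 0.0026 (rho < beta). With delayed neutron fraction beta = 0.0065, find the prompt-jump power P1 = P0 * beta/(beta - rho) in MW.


P1/P0 = beta / (beta - rho)
P1/P0 = 0.0065 / (0.0065 - 0.0026) = 1.666667
P1 = 483 * 1.666667 = 805.00 MW

805.00


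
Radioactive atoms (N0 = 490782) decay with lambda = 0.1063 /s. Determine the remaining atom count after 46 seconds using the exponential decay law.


N = N0 * exp(-lambda * t)
N = 490782 * exp(-0.1063 * 46)
N = 3692.1

3692.1


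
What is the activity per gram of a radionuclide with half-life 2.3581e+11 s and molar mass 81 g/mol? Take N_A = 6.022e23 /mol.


lambda = ln(2) / t_half = ln(2) / 2.3581e+11 = 2.939431e-12 /s
SA = lambda * N_A / M
SA = 2.939431e-12 * 6.022e23 / 81
SA = 2.1853e+10 Bq/g

2.1853e+10


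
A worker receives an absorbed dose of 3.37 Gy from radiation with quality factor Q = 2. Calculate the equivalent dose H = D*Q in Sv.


H = D * Q
H = 3.37 * 2
H = 6.7400 Sv

6.7400


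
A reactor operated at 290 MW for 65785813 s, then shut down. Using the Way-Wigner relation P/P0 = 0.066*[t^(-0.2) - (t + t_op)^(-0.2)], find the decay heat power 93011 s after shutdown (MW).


P/P0 = 0.066 * [t^(-0.2) - (t + t_op)^(-0.2)]
P/P0 = 0.066 * [93011^(-0.2) - (93011 + 65785813)^(-0.2)]
P/P0 = 0.066 * [0.1014596 - 0.02730554] = 0.004894168
P = 290 * 0.004894168 = 1.4193 MW

1.4193


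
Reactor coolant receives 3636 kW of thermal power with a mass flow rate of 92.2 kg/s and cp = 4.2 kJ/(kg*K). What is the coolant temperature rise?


dT = Q / (m_dot * cp)
dT = 3636 / (92.2 * 4.2)
dT = 9.3895 C

9.3895


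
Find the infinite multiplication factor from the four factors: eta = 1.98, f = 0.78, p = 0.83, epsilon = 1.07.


k_inf = eta * f * p * epsilon
k_inf = 1.98 * 0.78 * 0.83 * 1.07
k_inf = 1.3716

1.3716


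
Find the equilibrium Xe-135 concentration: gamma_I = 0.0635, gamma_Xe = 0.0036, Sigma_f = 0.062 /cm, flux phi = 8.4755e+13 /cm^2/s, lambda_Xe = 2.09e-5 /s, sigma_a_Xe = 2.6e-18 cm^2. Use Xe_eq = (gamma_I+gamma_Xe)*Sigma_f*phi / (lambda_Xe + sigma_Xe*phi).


Xe_eq = (gamma_I + gamma_Xe) * Sigma_f * phi / (lambda_Xe + sigma_Xe * phi)
Numerator = (0.0635 + 0.0036) * 0.062 * 8.4755e+13 = 3.525978e+11
Denominator = 2.09e-5 + 2.6e-18 * 8.4755e+13 = 2.412630e-04
Xe_eq = 3.525978e+11 / 2.412630e-04 = 1.4615e+15 /cm^3

1.4615e+15


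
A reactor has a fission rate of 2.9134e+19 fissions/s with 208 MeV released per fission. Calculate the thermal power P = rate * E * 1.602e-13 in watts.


P = fission_rate * E_MeV * 1.602e-13
P = 2.9134e+19 * 208 * 1.602e-13
P = 9.7079e+08 W

9.7079e+08


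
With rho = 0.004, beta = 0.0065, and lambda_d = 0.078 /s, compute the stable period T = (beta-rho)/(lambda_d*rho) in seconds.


T = (beta - rho) / (lambda_d * rho)
T = (0.0065 - 0.004) / (0.078 * 0.004)
T = 8.0128 s

8.0128


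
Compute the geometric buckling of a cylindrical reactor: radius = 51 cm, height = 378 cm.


B^2 = (2.405/R)^2 + (pi/H)^2
B^2 = (2.405/51)^2 + (pi/378)^2
B^2 = 0.0022928 /cm^2

0.0022928


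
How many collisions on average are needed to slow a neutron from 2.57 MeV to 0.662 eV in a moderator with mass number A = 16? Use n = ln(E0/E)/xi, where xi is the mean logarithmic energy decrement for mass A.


xi = 1 + (A-1)^2/(2A)*ln((A-1)/(A+1)) = 0.1199467 (for A = 16)
n = ln(E0/E) / xi
n = ln(2.57e6 / 0.662) / 0.1199467
n = ln(3.882175e+06) / 0.1199467 = 126.49

126.49


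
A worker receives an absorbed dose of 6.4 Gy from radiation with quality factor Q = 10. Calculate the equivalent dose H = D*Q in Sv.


H = D * Q
H = 6.4 * 10
H = 64.000 Sv

64.000


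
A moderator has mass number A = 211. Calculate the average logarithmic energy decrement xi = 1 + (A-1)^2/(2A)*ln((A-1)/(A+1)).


xi = 1 + (A-1)^2/(2A) * ln((A-1)/(A+1))
xi = 1 + (211-1)^2/(2*211) * ln((211-1)/(211 +1))
xi = 0.0094488

0.0094488


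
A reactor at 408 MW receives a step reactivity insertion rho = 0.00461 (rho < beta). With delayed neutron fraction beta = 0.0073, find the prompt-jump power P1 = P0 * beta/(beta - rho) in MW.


P1/P0 = beta / (beta - rho)
P1/P0 = 0.0073 / (0.0073 - 0.00461) = 2.713755
P1 = 408 * 2.713755 = 1107.2 MW

1107.2


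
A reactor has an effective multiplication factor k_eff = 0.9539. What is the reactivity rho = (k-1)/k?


rho = (k_eff - 1) / k_eff
rho = (0.9539 - 1) / 0.9539
rho = -0.048328

-0.048328


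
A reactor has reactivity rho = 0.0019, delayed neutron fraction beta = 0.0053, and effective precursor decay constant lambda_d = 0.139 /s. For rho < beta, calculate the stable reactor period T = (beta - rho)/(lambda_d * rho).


T = (beta - rho) / (lambda_d * rho)
T = (0.0053 - 0.0019) / (0.139 * 0.0019)
T = 12.874 s

12.874


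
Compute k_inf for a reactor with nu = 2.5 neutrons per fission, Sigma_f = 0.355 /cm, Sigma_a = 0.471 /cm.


k_inf = nu * Sigma_f / Sigma_a
k_inf = 2.5 * 0.355 / 0.471
k_inf = 1.8843

1.8843


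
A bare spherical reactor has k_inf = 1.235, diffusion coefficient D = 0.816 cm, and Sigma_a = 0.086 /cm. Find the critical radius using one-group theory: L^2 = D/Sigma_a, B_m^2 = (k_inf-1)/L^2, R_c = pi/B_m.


L^2 = D / Sigma_a = 0.816 / 0.086 = 9.488372 cm^2
B_m^2 = (k_inf - 1) / L^2 = (1.235 - 1) / 9.488372 = 0.02476716 /cm^2
For a bare sphere: B_g = pi/R, so R_c = pi / sqrt(B_m^2)
R_c = pi / sqrt(0.02476716) = 19.962 cm

19.962


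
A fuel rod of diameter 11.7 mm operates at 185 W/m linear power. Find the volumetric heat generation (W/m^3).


r = D / 2 / 1000 = 11.7 / 2 / 1000 = 0.00585 m
q''' = q' / (pi * r^2)
q''' = 185 / (pi * 0.00585^2)
q''' = 1.7207e+06 W/m^3

1.7207e+06


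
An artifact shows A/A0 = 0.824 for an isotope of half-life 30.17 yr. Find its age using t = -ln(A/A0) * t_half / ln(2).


lambda = ln(2) / t_half = ln(2) / 30.17 = 0.02297472 /yr
t = -ln(A/A0) / lambda
t = -ln(0.824) / 0.02297472
t = 8.4260 yr

8.4260


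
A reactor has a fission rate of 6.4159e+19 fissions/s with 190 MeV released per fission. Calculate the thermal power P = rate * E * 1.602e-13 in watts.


P = fission_rate * E_MeV * 1.602e-13
P = 6.4159e+19 * 190 * 1.602e-13
P = 1.9529e+09 W

1.9529e+09


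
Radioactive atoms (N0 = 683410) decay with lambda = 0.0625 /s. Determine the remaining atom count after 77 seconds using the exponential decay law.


N = N0 * exp(-lambda * t)
N = 683410 * exp(-0.0625 * 77)
N = 5554.4

5554.4


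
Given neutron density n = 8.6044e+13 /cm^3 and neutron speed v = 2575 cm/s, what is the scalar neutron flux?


phi = n * v
phi = 8.6044e+13 * 2575
phi = 2.2156e+17 /cm^2/s

2.2156e+17


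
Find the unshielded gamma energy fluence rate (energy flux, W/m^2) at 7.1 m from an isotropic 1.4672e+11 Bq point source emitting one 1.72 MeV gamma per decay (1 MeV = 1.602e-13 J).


psi = A * E * 1.602e-13 / (4*pi*r^2)
psi = 1.4672e+11 * 1.72 * 1.602e-13 / (4*pi*7.1^2)
psi = 6.3820e-05 W/m^2

6.3820e-05


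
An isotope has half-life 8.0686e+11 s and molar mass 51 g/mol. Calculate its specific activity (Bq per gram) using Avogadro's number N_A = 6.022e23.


lambda = ln(2) / t_half = ln(2) / 8.0686e+11 = 8.590675e-13 /s
SA = lambda * N_A / M
SA = 8.590675e-13 * 6.022e23 / 51
SA = 1.0144e+10 Bq/g

1.0144e+10


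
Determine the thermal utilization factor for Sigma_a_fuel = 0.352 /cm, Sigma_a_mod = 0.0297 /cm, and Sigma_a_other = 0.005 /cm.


f = Sigma_a_fuel / (Sigma_a_fuel + Sigma_a_mod + Sigma_a_other)
f = 0.352 / (0.352 + 0.0297 + 0.005)
f = 0.91027

0.91027


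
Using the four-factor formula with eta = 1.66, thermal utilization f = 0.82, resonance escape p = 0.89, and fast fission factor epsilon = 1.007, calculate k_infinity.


k_inf = eta * f * p * epsilon
k_inf = 1.66 * 0.82 * 0.89 * 1.007
k_inf = 1.2199

1.2199


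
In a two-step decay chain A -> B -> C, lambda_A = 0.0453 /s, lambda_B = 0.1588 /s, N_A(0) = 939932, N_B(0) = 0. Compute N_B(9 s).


N_B(t) = lambda_A * N_A0 / (lambda_B - lambda_A) * [exp(-lambda_A*t) - exp(-lambda_B*t)]
exp(-0.0453*9) = 0.6651784; exp(-0.1588*9) = 0.2395004
N_B = 0.0453 * 939932 / (0.1588 - 0.0453) * (0.6651784 - 0.2395004)
N_B = 159691

159691


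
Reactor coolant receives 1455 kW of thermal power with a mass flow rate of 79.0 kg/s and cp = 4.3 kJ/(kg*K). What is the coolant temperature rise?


dT = Q / (m_dot * cp)
dT = 1455 / (79.0 * 4.3)
dT = 4.2832 C

4.2832


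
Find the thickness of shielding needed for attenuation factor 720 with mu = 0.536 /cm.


x = ln(factor) / mu
x = ln(720) / 0.536
x = 12.275 cm

12.275


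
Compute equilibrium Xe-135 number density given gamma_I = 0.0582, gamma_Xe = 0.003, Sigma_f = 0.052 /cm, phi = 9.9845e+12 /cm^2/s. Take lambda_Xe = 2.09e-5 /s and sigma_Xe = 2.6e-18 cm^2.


Xe_eq = (gamma_I + gamma_Xe) * Sigma_f * phi / (lambda_Xe + sigma_Xe * phi)
Numerator = (0.0582 + 0.003) * 0.052 * 9.9845e+12 = 3.177467e+10
Denominator = 2.09e-5 + 2.6e-18 * 9.9845e+12 = 4.685970e-05
Xe_eq = 3.177467e+10 / 4.685970e-05 = 6.7808e+14 /cm^3

6.7808e+14


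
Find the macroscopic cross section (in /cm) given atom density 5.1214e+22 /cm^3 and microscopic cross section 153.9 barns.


Sigma = N * sigma_barns * 1e-24
Sigma = 5.1214e+22 * 153.9 * 1e-24
Sigma = 7.8818 /cm

7.8818


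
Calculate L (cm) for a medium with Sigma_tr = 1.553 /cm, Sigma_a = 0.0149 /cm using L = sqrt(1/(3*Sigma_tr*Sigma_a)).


D = 1 / (3 * Sigma_tr) = 1 / (3 * 1.553) = 0.2146383 cm
L = sqrt(D / Sigma_a)
L = sqrt(0.2146383 / 0.0149)
L = 3.7954 cm

3.7954


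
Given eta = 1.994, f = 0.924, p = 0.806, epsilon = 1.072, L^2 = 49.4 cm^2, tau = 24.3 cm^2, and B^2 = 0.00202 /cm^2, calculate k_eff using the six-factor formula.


k_inf = eta*f*p*eps = 1.994*0.924*0.806*1.072 = 1.591941
P_TNL = 1/(1 + L^2*B^2) = 1/(1 + 49.4*0.00202) = 0.9092661
P_FNL = exp(-B^2*tau) = exp(-0.00202*24.3) = 0.9520992
k_eff = k_inf * P_TNL * P_FNL = 1.591941 * 0.9092661 * 0.9520992
k_eff = 1.3782

1.3782


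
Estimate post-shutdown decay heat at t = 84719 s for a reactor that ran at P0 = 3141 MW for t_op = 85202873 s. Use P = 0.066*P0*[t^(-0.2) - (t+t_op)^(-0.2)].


P/P0 = 0.066 * [t^(-0.2) - (t + t_op)^(-0.2)]
P/P0 = 0.066 * [84719^(-0.2) - (84719 + 85202873)^(-0.2)]
P/P0 = 0.066 * [0.1033722 - 0.02593121] = 0.005111105
P = 3141 * 0.005111105 = 16.054 MW

16.054


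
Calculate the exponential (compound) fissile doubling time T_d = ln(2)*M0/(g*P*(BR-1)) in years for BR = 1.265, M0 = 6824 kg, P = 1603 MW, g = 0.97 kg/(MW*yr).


Breeding gain G = BR - 1 = 1.265 - 1 = 0.265
Fissile production rate = g * P * G = 0.97 * 1603 * 0.265 = 412.05115 kg/yr
T_d = ln(2) * M0 / (g * P * G)
T_d = ln(2) * 6824 / 412.05115 = 11.479 yr

11.479


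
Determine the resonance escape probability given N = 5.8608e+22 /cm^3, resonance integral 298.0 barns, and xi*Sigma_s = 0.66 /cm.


p = exp(-N * I * 1e-24 / (xi*Sigma_s))
p = exp(-5.8608e+22 * 298.0 * 1e-24 / 0.66)
p = 3.2176e-12

3.2176e-12


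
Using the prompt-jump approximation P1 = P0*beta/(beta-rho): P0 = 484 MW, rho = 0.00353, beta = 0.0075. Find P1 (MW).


P1/P0 = beta / (beta - rho)
P1/P0 = 0.0075 / (0.0075 - 0.00353) = 1.889169
P1 = 484 * 1.889169 = 914.36 MW

914.36


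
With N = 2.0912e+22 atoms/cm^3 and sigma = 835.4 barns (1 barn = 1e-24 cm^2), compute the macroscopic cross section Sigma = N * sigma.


Sigma = N * sigma_barns * 1e-24
Sigma = 2.0912e+22 * 835.4 * 1e-24
Sigma = 17.470 /cm

17.470


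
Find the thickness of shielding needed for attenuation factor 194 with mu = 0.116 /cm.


x = ln(factor) / mu
x = ln(194) / 0.116
x = 45.413 cm

45.413


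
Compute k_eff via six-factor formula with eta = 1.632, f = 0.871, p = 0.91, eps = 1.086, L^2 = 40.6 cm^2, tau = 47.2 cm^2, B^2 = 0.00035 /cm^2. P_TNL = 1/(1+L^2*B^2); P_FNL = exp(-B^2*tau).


k_inf = eta*f*p*eps = 1.632*0.871*0.91*1.086 = 1.404784
P_TNL = 1/(1 + L^2*B^2) = 1/(1 + 40.6*0.00035) = 0.9859891
P_FNL = exp(-B^2*tau) = exp(-0.00035*47.2) = 0.9836157
k_eff = k_inf * P_TNL * P_FNL = 1.404784 * 0.9859891 * 0.9836157
k_eff = 1.3624

1.3624


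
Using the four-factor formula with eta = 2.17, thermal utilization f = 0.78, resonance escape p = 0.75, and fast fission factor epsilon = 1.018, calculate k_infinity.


k_inf = eta * f * p * epsilon
k_inf = 2.17 * 0.78 * 0.75 * 1.018
k_inf = 1.2923

1.2923


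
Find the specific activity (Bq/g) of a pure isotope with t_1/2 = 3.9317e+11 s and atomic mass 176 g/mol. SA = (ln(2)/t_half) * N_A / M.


lambda = ln(2) / t_half = ln(2) / 3.9317e+11 = 1.762971e-12 /s
SA = lambda * N_A / M
SA = 1.762971e-12 * 6.022e23 / 176
SA = 6.0322e+09 Bq/g

6.0322e+09


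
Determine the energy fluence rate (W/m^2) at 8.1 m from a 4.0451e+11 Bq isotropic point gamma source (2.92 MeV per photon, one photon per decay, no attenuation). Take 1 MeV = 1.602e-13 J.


psi = A * E * 1.602e-13 / (4*pi*r^2)
psi = 4.0451e+11 * 2.92 * 1.602e-13 / (4*pi*8.1^2)
psi = 2.2951e-04 W/m^2

2.2951e-04


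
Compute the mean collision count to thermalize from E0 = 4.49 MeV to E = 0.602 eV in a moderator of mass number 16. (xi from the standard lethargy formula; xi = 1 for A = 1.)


xi = 1 + (A-1)^2/(2A)*ln((A-1)/(A+1)) = 0.1199467 (for A = 16)
n = ln(E0/E) / xi
n = ln(4.49e6 / 0.602) / 0.1199467
n = ln(7.458472e+06) / 0.1199467 = 131.93

131.93


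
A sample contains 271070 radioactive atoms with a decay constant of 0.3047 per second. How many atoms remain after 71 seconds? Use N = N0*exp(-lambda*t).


N = N0 * exp(-lambda * t)
N = 271070 * exp(-0.3047 * 71)
N = 1.0906e-04

1.0906e-04


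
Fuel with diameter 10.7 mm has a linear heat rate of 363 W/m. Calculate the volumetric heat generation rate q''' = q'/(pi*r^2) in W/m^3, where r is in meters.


r = D / 2 / 1000 = 10.7 / 2 / 1000 = 0.00535 m
q''' = q' / (pi * r^2)
q''' = 363 / (pi * 0.00535^2)
q''' = 4.0369e+06 W/m^3

4.0369e+06


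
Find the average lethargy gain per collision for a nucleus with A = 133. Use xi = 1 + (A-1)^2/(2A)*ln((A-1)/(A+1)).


xi = 1 + (A-1)^2/(2A) * ln((A-1)/(A+1))
xi = 1 + (133-1)^2/(2*133) * ln((133-1)/(133 +1))
xi = 0.014962

0.014962


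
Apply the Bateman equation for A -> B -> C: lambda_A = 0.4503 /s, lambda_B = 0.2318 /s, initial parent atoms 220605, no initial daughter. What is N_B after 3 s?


N_B(t) = lambda_A * N_A0 / (lambda_B - lambda_A) * [exp(-lambda_A*t) - exp(-lambda_B*t)]
exp(-0.4503*3) = 0.2590070; exp(-0.2318*3) = 0.4988749
N_B = 0.4503 * 220605 / (0.2318 - 0.4503) * (0.2590070 - 0.4988749)
N_B = 109053

109053


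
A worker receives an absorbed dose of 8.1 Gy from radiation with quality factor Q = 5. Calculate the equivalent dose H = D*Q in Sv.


H = D * Q
H = 8.1 * 5
H = 40.500 Sv

40.500


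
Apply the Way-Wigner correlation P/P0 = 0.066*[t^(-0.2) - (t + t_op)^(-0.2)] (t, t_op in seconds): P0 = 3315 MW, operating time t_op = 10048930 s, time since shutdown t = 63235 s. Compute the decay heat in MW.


P/P0 = 0.066 * [t^(-0.2) - (t + t_op)^(-0.2)]
P/P0 = 0.066 * [63235^(-0.2) - (63235 + 10048930)^(-0.2)]
P/P0 = 0.066 * [0.1095995 - 0.03972201] = 0.004611914
P = 3315 * 0.004611914 = 15.288 MW

15.288


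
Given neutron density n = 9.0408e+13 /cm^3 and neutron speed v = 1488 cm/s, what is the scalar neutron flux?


phi = n * v
phi = 9.0408e+13 * 1488
phi = 1.3453e+17 /cm^2/s

1.3453e+17


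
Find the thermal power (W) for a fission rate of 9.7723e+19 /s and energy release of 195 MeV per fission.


P = fission_rate * E_MeV * 1.602e-13
P = 9.7723e+19 * 195 * 1.602e-13
P = 3.0528e+09 W

3.0528e+09


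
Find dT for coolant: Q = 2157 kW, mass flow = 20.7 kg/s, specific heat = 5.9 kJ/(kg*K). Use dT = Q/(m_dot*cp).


dT = Q / (m_dot * cp)
dT = 2157 / (20.7 * 5.9)
dT = 17.662 C

17.662


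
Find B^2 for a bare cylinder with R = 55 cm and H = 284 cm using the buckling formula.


B^2 = (2.405/R)^2 + (pi/H)^2
B^2 = (2.405/55)^2 + (pi/284)^2
B^2 = 0.0020344 /cm^2

0.0020344


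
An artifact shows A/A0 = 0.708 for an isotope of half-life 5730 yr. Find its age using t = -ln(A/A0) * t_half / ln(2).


lambda = ln(2) / t_half = ln(2) / 5730 = 1.209681e-04 /yr
t = -ln(A/A0) / lambda
t = -ln(0.708) / 1.209681e-04
t = 2854.6 yr

2854.6


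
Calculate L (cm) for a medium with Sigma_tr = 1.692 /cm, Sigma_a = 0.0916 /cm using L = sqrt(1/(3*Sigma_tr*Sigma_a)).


D = 1 / (3 * Sigma_tr) = 1 / (3 * 1.692) = 0.1970055 cm
L = sqrt(D / Sigma_a)
L = sqrt(0.1970055 / 0.0916)
L = 1.4665 cm

1.4665


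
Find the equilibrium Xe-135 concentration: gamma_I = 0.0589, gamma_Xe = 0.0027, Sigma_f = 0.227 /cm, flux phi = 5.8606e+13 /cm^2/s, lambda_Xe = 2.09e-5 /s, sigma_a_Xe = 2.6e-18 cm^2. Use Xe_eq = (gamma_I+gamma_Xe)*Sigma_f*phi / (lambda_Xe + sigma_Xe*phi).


Xe_eq = (gamma_I + gamma_Xe) * Sigma_f * phi / (lambda_Xe + sigma_Xe * phi)
Numerator = (0.0589 + 0.0027) * 0.227 * 5.8606e+13 = 8.194994e+11
Denominator = 2.09e-5 + 2.6e-18 * 5.8606e+13 = 1.732756e-04
Xe_eq = 8.194994e+11 / 1.732756e-04 = 4.7295e+15 /cm^3

4.7295e+15


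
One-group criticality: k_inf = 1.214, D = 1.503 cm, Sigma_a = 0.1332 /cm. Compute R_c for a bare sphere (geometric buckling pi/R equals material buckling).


L^2 = D / Sigma_a = 1.503 / 0.1332 = 11.28378 cm^2
B_m^2 = (k_inf - 1) / L^2 = (1.214 - 1) / 11.28378 = 0.01896528 /cm^2
For a bare sphere: B_g = pi/R, so R_c = pi / sqrt(B_m^2)
R_c = pi / sqrt(0.01896528) = 22.812 cm

22.812


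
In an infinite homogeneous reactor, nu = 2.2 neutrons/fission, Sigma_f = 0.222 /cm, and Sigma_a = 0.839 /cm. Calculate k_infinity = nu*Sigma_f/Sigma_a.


k_inf = nu * Sigma_f / Sigma_a
k_inf = 2.2 * 0.222 / 0.839
k_inf = 0.58212

0.58212


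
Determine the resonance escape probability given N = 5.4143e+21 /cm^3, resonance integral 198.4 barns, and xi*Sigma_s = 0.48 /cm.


p = exp(-N * I * 1e-24 / (xi*Sigma_s))
p = exp(-5.4143e+21 * 198.4 * 1e-24 / 0.48)
p = 0.10668

0.10668


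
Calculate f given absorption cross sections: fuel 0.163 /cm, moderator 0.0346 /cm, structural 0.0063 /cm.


f = Sigma_a_fuel / (Sigma_a_fuel + Sigma_a_mod + Sigma_a_other)
f = 0.163 / (0.163 + 0.0346 + 0.0063)
f = 0.79941

0.79941


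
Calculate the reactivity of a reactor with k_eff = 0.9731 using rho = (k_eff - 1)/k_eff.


rho = (k_eff - 1) / k_eff
rho = (0.9731 - 1) / 0.9731
rho = -0.027644

-0.027644


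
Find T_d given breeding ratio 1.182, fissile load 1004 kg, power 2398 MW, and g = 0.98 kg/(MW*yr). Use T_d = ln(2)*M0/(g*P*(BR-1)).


Breeding gain G = BR - 1 = 1.182 - 1 = 0.182
Fissile production rate = g * P * G = 0.98 * 2398 * 0.182 = 427.70728 kg/yr
T_d = ln(2) * M0 / (g * P * G)
T_d = ln(2) * 1004 / 427.70728 = 1.6271 yr

1.6271


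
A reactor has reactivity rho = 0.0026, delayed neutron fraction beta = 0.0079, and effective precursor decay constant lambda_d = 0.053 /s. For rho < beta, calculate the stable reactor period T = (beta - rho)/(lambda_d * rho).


T = (beta - rho) / (lambda_d * rho)
T = (0.0079 - 0.0026) / (0.053 * 0.0026)
T = 38.462 s

38.462


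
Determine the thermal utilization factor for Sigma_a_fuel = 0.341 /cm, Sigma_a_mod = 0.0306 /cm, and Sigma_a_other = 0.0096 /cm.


f = Sigma_a_fuel / (Sigma_a_fuel + Sigma_a_mod + Sigma_a_other)
f = 0.341 / (0.341 + 0.0306 + 0.0096)
f = 0.89454

0.89454


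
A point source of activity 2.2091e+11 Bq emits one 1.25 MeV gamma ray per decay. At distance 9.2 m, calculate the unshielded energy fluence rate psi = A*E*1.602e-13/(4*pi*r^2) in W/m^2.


psi = A * E * 1.602e-13 / (4*pi*r^2)
psi = 2.2091e+11 * 1.25 * 1.602e-13 / (4*pi*9.2^2)
psi = 4.1591e-05 W/m^2

4.1591e-05


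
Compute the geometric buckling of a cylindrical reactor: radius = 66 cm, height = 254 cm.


B^2 = (2.405/R)^2 + (pi/H)^2
B^2 = (2.405/66)^2 + (pi/254)^2
B^2 = 0.0014808 /cm^2

0.0014808


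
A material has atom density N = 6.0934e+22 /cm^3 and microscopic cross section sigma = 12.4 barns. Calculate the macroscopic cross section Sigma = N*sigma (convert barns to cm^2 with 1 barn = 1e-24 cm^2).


Sigma = N * sigma_barns * 1e-24
Sigma = 6.0934e+22 * 12.4 * 1e-24
Sigma = 0.75558 /cm

0.75558


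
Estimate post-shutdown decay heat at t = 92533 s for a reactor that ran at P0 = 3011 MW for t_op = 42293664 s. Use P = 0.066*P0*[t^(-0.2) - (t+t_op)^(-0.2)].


P/P0 = 0.066 * [t^(-0.2) - (t + t_op)^(-0.2)]
P/P0 = 0.066 * [92533^(-0.2) - (92533 + 42293664)^(-0.2)]
P/P0 = 0.066 * [0.1015642 - 0.02982326] = 0.004734902
P = 3011 * 0.004734902 = 14.257 MW

14.257


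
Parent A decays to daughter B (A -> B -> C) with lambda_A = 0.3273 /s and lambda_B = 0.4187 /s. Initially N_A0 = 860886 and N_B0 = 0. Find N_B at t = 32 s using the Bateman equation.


N_B(t) = lambda_A * N_A0 / (lambda_B - lambda_A) * [exp(-lambda_A*t) - exp(-lambda_B*t)]
exp(-0.3273*32) = 2.827309e-05; exp(-0.4187*32) = 1.517570e-06
N_B = 0.3273 * 860886 / (0.4187 - 0.3273) * (2.827309e-05 - 1.517570e-06)
N_B = 82.482

82.482


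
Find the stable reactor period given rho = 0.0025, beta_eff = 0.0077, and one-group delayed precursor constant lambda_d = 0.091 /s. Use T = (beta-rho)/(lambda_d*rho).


T = (beta - rho) / (lambda_d * rho)
T = (0.0077 - 0.0025) / (0.091 * 0.0025)
T = 22.857 s

22.857


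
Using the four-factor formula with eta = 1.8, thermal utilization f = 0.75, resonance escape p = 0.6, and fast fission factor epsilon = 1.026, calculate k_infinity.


k_inf = eta * f * p * epsilon
k_inf = 1.8 * 0.75 * 0.6 * 1.026
k_inf = 0.83106

0.83106


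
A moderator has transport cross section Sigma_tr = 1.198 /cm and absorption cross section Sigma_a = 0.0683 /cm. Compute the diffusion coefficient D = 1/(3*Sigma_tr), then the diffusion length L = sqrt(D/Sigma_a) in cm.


D = 1 / (3 * Sigma_tr) = 1 / (3 * 1.198) = 0.2782415 cm
L = sqrt(D / Sigma_a)
L = sqrt(0.2782415 / 0.0683)
L = 2.0184 cm

2.0184


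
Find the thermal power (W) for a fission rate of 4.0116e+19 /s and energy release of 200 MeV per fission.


P = fission_rate * E_MeV * 1.602e-13
P = 4.0116e+19 * 200 * 1.602e-13
P = 1.2853e+09 W

1.2853e+09


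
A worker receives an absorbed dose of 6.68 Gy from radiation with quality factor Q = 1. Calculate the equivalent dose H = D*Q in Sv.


H = D * Q
H = 6.68 * 1
H = 6.6800 Sv

6.6800


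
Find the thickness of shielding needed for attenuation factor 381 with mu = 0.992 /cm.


x = ln(factor) / mu
x = ln(381) / 0.992
x = 5.9907 cm

5.9907


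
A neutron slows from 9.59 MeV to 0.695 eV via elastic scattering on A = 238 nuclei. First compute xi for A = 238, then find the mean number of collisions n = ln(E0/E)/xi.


xi = 1 + (A-1)^2/(2A)*ln((A-1)/(A+1)) = 0.008379872 (for A = 238)
n = ln(E0/E) / xi
n = ln(9.59e6 / 0.695) / 0.008379872
n = ln(1.379856e+07) / 0.008379872 = 1961.9

1961.9


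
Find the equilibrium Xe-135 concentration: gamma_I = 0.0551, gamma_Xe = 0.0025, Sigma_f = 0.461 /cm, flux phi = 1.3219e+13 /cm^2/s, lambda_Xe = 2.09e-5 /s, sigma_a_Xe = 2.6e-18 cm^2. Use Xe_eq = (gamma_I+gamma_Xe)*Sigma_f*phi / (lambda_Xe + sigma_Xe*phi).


Xe_eq = (gamma_I + gamma_Xe) * Sigma_f * phi / (lambda_Xe + sigma_Xe * phi)
Numerator = (0.0551 + 0.0025) * 0.461 * 1.3219e+13 = 3.510120e+11
Denominator = 2.09e-5 + 2.6e-18 * 1.3219e+13 = 5.526940e-05
Xe_eq = 3.510120e+11 / 5.526940e-05 = 6.3509e+15 /cm^3

6.3509e+15


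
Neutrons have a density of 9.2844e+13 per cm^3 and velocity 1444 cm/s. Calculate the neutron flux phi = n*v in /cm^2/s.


phi = n * v
phi = 9.2844e+13 * 1444
phi = 1.3407e+17 /cm^2/s

1.3407e+17


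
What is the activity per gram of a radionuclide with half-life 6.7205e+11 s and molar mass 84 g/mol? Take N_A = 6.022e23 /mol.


lambda = ln(2) / t_half = ln(2) / 6.7205e+11 = 1.031392e-12 /s
SA = lambda * N_A / M
SA = 1.031392e-12 * 6.022e23 / 84
SA = 7.3941e+09 Bq/g

7.3941e+09


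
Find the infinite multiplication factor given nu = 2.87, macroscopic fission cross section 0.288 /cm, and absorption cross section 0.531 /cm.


k_inf = nu * Sigma_f / Sigma_a
k_inf = 2.87 * 0.288 / 0.531
k_inf = 1.5566

1.5566


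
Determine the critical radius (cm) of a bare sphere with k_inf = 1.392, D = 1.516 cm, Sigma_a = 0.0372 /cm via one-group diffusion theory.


L^2 = D / Sigma_a = 1.516 / 0.0372 = 40.75269 cm^2
B_m^2 = (k_inf - 1) / L^2 = (1.392 - 1) / 40.75269 = 0.009618997 /cm^2
For a bare sphere: B_g = pi/R, so R_c = pi / sqrt(B_m^2)
R_c = pi / sqrt(0.009618997) = 32.032 cm

32.032


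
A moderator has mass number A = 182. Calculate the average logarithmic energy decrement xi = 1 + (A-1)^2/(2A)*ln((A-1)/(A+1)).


xi = 1 + (A-1)^2/(2A) * ln((A-1)/(A+1))
xi = 1 + (182-1)^2/(2*182) * ln((182-1)/(182 +1))
xi = 0.010949

0.010949


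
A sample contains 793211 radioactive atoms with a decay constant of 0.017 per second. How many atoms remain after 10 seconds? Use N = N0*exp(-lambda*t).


N = N0 * exp(-lambda * t)
N = 793211 * exp(-0.017 * 10)
N = 669204

669204


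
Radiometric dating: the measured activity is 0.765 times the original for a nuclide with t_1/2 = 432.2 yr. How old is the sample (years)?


lambda = ln(2) / t_half = ln(2) / 432.2 = 0.001603765 /yr
t = -ln(A/A0) / lambda
t = -ln(0.765) / 0.001603765
t = 167.03 yr

167.03


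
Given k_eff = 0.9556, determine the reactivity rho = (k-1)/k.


rho = (k_eff - 1) / k_eff
rho = (0.9556 - 1) / 0.9556
rho = -0.046463

-0.046463


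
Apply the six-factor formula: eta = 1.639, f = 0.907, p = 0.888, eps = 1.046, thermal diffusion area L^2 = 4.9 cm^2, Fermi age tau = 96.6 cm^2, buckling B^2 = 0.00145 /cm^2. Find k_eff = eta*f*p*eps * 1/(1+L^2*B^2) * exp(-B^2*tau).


k_inf = eta*f*p*eps = 1.639*0.907*0.888*1.046 = 1.380800
P_TNL = 1/(1 + L^2*B^2) = 1/(1 + 4.9*0.00145) = 0.9929451
P_FNL = exp(-B^2*tau) = exp(-0.00145*96.6) = 0.8692974
k_eff = k_inf * P_TNL * P_FNL = 1.380800 * 0.9929451 * 0.8692974
k_eff = 1.1919

1.1919


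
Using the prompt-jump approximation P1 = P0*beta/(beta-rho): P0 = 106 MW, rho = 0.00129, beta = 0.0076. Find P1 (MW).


P1/P0 = beta / (beta - rho)
P1/P0 = 0.0076 / (0.0076 - 0.00129) = 1.204437
P1 = 106 * 1.204437 = 127.67 MW

127.67


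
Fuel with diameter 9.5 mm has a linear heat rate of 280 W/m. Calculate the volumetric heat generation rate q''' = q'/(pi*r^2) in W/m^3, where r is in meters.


r = D / 2 / 1000 = 9.5 / 2 / 1000 = 0.00475 m
q''' = q' / (pi * r^2)
q''' = 280 / (pi * 0.00475^2)
q''' = 3.9502e+06 W/m^3

3.9502e+06


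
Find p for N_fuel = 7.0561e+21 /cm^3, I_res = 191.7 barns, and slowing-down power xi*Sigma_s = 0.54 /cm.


p = exp(-N * I * 1e-24 / (xi*Sigma_s))
p = exp(-7.0561e+21 * 191.7 * 1e-24 / 0.54)
p = 0.081682

0.081682


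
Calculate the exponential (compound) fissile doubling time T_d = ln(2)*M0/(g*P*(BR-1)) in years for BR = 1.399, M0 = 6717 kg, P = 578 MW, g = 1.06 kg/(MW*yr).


Breeding gain G = BR - 1 = 1.399 - 1 = 0.399
Fissile production rate = g * P * G = 1.06 * 578 * 0.399 = 244.45932 kg/yr
T_d = ln(2) * M0 / (g * P * G)
T_d = ln(2) * 6717 / 244.45932 = 19.046 yr

19.046


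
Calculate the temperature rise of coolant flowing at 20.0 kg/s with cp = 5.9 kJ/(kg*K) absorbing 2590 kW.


dT = Q / (m_dot * cp)
dT = 2590 / (20.0 * 5.9)
dT = 21.949 C

21.949


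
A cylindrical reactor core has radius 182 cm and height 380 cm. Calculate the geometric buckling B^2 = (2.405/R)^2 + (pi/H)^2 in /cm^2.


B^2 = (2.405/R)^2 + (pi/H)^2
B^2 = (2.405/182)^2 + (pi/380)^2
B^2 = 2.4297e-04 /cm^2

2.4297e-04


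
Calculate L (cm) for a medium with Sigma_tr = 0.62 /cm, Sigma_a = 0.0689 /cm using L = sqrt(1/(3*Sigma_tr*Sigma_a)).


D = 1 / (3 * Sigma_tr) = 1 / (3 * 0.62) = 0.5376344 cm
L = sqrt(D / Sigma_a)
L = sqrt(0.5376344 / 0.0689)
L = 2.7934 cm

2.7934


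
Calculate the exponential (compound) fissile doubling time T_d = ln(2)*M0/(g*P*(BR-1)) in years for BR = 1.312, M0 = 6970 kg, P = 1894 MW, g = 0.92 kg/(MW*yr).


Breeding gain G = BR - 1 = 1.312 - 1 = 0.312
Fissile production rate = g * P * G = 0.92 * 1894 * 0.312 = 543.65376 kg/yr
T_d = ln(2) * M0 / (g * P * G)
T_d = ln(2) * 6970 / 543.65376 = 8.8866 yr

8.8866


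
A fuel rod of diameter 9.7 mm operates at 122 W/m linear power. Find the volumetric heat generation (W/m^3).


r = D / 2 / 1000 = 9.7 / 2 / 1000 = 0.00485 m
q''' = q' / (pi * r^2)
q''' = 122 / (pi * 0.00485^2)
q''' = 1.6509e+06 W/m^3

1.6509e+06


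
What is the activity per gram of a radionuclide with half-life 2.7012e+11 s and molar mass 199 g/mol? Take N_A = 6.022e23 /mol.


lambda = ln(2) / t_half = ln(2) / 2.7012e+11 = 2.566071e-12 /s
SA = lambda * N_A / M
SA = 2.566071e-12 * 6.022e23 / 199
SA = 7.7653e+09 Bq/g

7.7653e+09


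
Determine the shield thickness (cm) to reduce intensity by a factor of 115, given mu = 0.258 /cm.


x = ln(factor) / mu
x = ln(115) / 0.258
x = 18.391 cm

18.391


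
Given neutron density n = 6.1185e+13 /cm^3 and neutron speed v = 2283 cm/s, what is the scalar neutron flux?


phi = n * v
phi = 6.1185e+13 * 2283
phi = 1.3969e+17 /cm^2/s

1.3969e+17


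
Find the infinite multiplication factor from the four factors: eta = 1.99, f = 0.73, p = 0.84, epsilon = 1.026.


k_inf = eta * f * p * epsilon
k_inf = 1.99 * 0.73 * 0.84 * 1.026
k_inf = 1.2520

1.2520


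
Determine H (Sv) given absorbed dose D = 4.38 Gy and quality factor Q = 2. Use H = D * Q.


H = D * Q
H = 4.38 * 2
H = 8.7600 Sv

8.7600


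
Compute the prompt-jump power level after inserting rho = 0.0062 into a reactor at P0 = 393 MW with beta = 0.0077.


P1/P0 = beta / (beta - rho)
P1/P0 = 0.0077 / (0.0077 - 0.0062) = 5.133333
P1 = 393 * 5.133333 = 2017.4 MW

2017.4


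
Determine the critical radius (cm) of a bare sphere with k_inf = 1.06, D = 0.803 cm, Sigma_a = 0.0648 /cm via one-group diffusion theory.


L^2 = D / Sigma_a = 0.803 / 0.0648 = 12.39198 cm^2
B_m^2 = (k_inf - 1) / L^2 = (1.06 - 1) / 12.39198 = 0.004841841 /cm^2
For a bare sphere: B_g = pi/R, so R_c = pi / sqrt(B_m^2)
R_c = pi / sqrt(0.004841841) = 45.149 cm

45.149


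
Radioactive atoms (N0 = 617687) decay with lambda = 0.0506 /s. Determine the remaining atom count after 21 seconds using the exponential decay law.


N = N0 * exp(-lambda * t)
N = 617687 * exp(-0.0506 * 21)
N = 213446

213446


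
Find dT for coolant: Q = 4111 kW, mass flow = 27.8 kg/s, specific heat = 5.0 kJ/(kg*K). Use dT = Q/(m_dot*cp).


dT = Q / (m_dot * cp)
dT = 4111 / (27.8 * 5.0)
dT = 29.576 C

29.576


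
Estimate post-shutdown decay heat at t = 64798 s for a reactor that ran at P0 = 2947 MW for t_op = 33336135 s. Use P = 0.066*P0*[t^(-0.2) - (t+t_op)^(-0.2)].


P/P0 = 0.066 * [t^(-0.2) - (t + t_op)^(-0.2)]
P/P0 = 0.066 * [64798^(-0.2) - (64798 + 33336135)^(-0.2)]
P/P0 = 0.066 * [0.1090656 - 0.03127867] = 0.005133937
P = 2947 * 0.005133937 = 15.130 MW

15.130


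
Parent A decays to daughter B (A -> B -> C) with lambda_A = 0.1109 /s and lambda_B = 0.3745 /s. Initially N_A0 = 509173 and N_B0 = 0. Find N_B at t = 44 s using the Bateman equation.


N_B(t) = lambda_A * N_A0 / (lambda_B - lambda_A) * [exp(-lambda_A*t) - exp(-lambda_B*t)]
exp(-0.1109*44) = 0.007600053; exp(-0.3745*44) = 6.977431e-08
N_B = 0.1109 * 509173 / (0.3745 - 0.1109) * (0.007600053 - 6.977431e-08)
N_B = 1628.0

1628.0


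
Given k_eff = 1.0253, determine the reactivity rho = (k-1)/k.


rho = (k_eff - 1) / k_eff
rho = (1.0253 - 1) / 1.0253
rho = 0.024676

0.024676


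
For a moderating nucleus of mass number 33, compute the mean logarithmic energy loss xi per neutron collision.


xi = 1 + (A-1)^2/(2A) * ln((A-1)/(A+1))
xi = 1 + (33-1)^2/(2*33) * ln((33-1)/(33 +1))
xi = 0.059400

0.059400


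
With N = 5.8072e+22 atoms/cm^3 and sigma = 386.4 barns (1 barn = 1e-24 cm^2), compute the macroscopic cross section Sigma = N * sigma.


Sigma = N * sigma_barns * 1e-24
Sigma = 5.8072e+22 * 386.4 * 1e-24
Sigma = 22.439 /cm

22.439


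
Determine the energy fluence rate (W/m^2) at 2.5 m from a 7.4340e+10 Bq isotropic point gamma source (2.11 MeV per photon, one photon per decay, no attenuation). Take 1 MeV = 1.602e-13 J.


psi = A * E * 1.602e-13 / (4*pi*r^2)
psi = 7.4340e+10 * 2.11 * 1.602e-13 / (4*pi*2.5^2)
psi = 3.1995e-04 W/m^2

3.1995e-04


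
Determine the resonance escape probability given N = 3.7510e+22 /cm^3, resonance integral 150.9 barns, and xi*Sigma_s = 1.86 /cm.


p = exp(-N * I * 1e-24 / (xi*Sigma_s))
p = exp(-3.7510e+22 * 150.9 * 1e-24 / 1.86)
p = 0.047684

0.047684


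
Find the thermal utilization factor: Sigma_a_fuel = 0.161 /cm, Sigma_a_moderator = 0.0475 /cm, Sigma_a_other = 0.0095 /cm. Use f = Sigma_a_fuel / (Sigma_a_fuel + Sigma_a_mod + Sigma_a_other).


f = Sigma_a_fuel / (Sigma_a_fuel + Sigma_a_mod + Sigma_a_other)
f = 0.161 / (0.161 + 0.0475 + 0.0095)
f = 0.73853

0.73853


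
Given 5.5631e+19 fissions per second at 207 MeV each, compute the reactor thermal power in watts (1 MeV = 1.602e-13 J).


P = fission_rate * E_MeV * 1.602e-13
P = 5.5631e+19 * 207 * 1.602e-13
P = 1.8448e+09 W

1.8448e+09


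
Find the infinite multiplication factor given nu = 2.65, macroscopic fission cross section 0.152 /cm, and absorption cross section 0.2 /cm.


k_inf = nu * Sigma_f / Sigma_a
k_inf = 2.65 * 0.152 / 0.2
k_inf = 2.0140

2.0140


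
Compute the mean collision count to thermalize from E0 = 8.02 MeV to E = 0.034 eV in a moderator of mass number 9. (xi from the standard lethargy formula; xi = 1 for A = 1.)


xi = 1 + (A-1)^2/(2A)*ln((A-1)/(A+1)) = 0.2066007 (for A = 9)
n = ln(E0/E) / xi
n = ln(8.02e6 / 0.034) / 0.2066007
n = ln(2.358824e+08) / 0.2066007 = 93.315

93.315


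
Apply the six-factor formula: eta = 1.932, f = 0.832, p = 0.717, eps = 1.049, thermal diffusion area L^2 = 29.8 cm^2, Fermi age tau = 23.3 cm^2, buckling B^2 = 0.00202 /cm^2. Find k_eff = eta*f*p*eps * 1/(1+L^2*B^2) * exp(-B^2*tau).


k_inf = eta*f*p*eps = 1.932*0.832*0.717*1.049 = 1.208997
P_TNL = 1/(1 + L^2*B^2) = 1/(1 + 29.8*0.00202) = 0.9432218
P_FNL = exp(-B^2*tau) = exp(-0.00202*23.3) = 0.9540244
k_eff = k_inf * P_TNL * P_FNL = 1.208997 * 0.9432218 * 0.9540244
k_eff = 1.0879

1.0879


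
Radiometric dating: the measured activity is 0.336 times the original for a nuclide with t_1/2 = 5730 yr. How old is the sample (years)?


lambda = ln(2) / t_half = ln(2) / 5730 = 1.209681e-04 /yr
t = -ln(A/A0) / lambda
t = -ln(0.336) / 1.209681e-04
t = 9016.0 yr

9016.0


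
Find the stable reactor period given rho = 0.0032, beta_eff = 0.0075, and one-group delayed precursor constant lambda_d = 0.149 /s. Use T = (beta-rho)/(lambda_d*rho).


T = (beta - rho) / (lambda_d * rho)
T = (0.0075 - 0.0032) / (0.149 * 0.0032)
T = 9.0185 s

9.0185


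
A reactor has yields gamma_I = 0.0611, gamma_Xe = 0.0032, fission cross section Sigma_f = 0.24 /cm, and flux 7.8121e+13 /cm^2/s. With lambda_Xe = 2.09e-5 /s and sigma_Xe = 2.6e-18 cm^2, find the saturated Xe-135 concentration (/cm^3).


Xe_eq = (gamma_I + gamma_Xe) * Sigma_f * phi / (lambda_Xe + sigma_Xe * phi)
Numerator = (0.0611 + 0.0032) * 0.24 * 7.8121e+13 = 1.205563e+12
Denominator = 2.09e-5 + 2.6e-18 * 7.8121e+13 = 2.240146e-04
Xe_eq = 1.205563e+12 / 2.240146e-04 = 5.3816e+15 /cm^3

5.3816e+15
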